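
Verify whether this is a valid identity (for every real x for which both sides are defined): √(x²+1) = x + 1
No, this is NOT an identity.

Claim: √(x²+1) = x + 1.
Test a specific point where both sides are defined: x = 2.
LHS = √(x²+1) ≈ 2.2361
RHS = x + 1 ≈ 3.0000
Since 2.2361 ≠ 3.0000, the equation fails at this point, so it cannot hold for every real x for which both sides are defined.
(x+1)² = x² + 2x + 1 ≠ x² + 1 unless x = 0.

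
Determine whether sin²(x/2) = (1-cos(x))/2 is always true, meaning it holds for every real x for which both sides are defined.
Yes, this is an identity.

Claim: sin²(x/2) = (1-cos(x))/2.
Reasoning: Use cos(2θ) = 1 - 2sin²θ with θ = x/2: cos(x) = 1 - 2sin²(x/2). Solving for sin²(x/2) gives (1 - cos(x))/2.
So the two sides agree for every real x for which both sides are defined.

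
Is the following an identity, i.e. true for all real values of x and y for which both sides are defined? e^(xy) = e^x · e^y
Claim: e^(xy) = e^x · e^y.
Test a specific point where both sides are defined: x = -1, y = 5.
LHS = e^(xy) ≈ 0.0067
RHS = e^x · e^y ≈ 54.5982
Since 0.0067 ≠ 54.5982, the equation fails at this point, so it cannot hold for all real values of x and y for which both sides are defined.
e^x · e^y = e^(x+y), not e^(xy).

Conclusion: No, this is NOT an identity.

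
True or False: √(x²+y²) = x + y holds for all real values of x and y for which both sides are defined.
Claim: √(x²+y²) = x + y.
Test a specific point where both sides are defined: x = 1, y = -2.
LHS = √(x²+y²) ≈ 2.2361
RHS = x + y ≈ -1.0000
Since 2.2361 ≠ -1.0000, the equation fails at this point, so it cannot hold for all real values of x and y for which both sides are defined.
(x+y)² = x² + 2xy + y², not x² + y², so the square root does not split this way.

Conclusion: False.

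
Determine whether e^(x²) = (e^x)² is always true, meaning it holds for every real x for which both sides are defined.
No, this is NOT an identity.

Claim: e^(x²) = (e^x)².
Test a specific point where both sides are defined: x = 1.
LHS = e^(x²) ≈ 2.7183
RHS = (e^x)² ≈ 7.3891
Since 2.7183 ≠ 7.3891, the equation fails at this point, so it cannot hold for every real x for which both sides are defined.
(e^x)² = e^(2x), and 2x ≠ x² in general.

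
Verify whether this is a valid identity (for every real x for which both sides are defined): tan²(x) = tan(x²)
No, this is NOT an identity.

Claim: tan²(x) = tan(x²).
Test a specific point where both sides are defined: x = π.
LHS = tan²(x) ≈ 0.0000
RHS = tan(x²) ≈ 0.4767
Since 0.0000 ≠ 0.4767, the equation fails at this point, so it cannot hold for every real x for which both sides are defined.
tan²(x) means (tan x)², squaring the output; tan(x²) squares the input. These are different functions.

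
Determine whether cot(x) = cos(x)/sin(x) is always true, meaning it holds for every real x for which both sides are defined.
Yes, this is an identity.

Claim: cot(x) = cos(x)/sin(x).
Reasoning: cot(x) is defined as 1/tan(x) = 1/(sin(x)/cos(x)) = cos(x)/sin(x), wherever sin(x) ≠ 0.
So the two sides agree for every real x for which both sides are defined.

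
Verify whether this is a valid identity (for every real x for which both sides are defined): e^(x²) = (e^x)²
No, this is NOT an identity.

Claim: e^(x²) = (e^x)².
Test a specific point where both sides are defined: x = -2.
LHS = e^(x²) ≈ 54.5982
RHS = (e^x)² ≈ 0.0183
Since 54.5982 ≠ 0.0183, the equation fails at this point, so it cannot hold for every real x for which both sides are defined.
(e^x)² = e^(2x), and 2x ≠ x² in general.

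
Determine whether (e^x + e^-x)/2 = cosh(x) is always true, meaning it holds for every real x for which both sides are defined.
Claim: (e^x + e^-x)/2 = cosh(x).
Reasoning: This is exactly the definition of the hyperbolic cosine: cosh(x) := (e^x + e^-x)/2.
So the two sides agree for every real x for which both sides are defined.

Conclusion: Yes, this is an identity.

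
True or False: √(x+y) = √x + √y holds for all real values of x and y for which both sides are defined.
Claim: √(x+y) = √x + √y.
Test a specific point where both sides are defined: x = 4, y = 2.
LHS = √(x+y) ≈ 2.4495
RHS = √x + √y ≈ 3.4142
Since 2.4495 ≠ 3.4142, the equation fails at this point, so it cannot hold for all real values of x and y for which both sides are defined.
Squaring the right side gives x + 2√(xy) + y, not x + y.

Conclusion: False.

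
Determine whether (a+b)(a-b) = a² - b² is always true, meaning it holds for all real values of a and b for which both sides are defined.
Claim: (a+b)(a-b) = a² - b².
Reasoning: Expand: (a+b)(a-b) = a² - ab + ba - b² = a² - b² (the cross terms cancel).
So the two sides agree for all real values of a and b for which both sides are defined.

Conclusion: Yes, this is an identity.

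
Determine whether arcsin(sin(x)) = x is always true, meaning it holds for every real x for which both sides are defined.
Claim: arcsin(sin(x)) = x.
Test a specific point where both sides are defined: x = 3π/4.
LHS = arcsin(sin(x)) ≈ 0.7854
RHS = x ≈ 2.3562
Since 0.7854 ≠ 2.3562, the equation fails at this point, so it cannot hold for every real x for which both sides are defined.
arcsin only returns values in [-π/2, π/2], so arcsin(sin(x)) = x holds only for x in that interval, not for all real x.

Conclusion: No, this is NOT an identity.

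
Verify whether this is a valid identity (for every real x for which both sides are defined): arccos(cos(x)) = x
No, this is NOT an identity.

Claim: arccos(cos(x)) = x.
Test a specific point where both sides are defined: x = -π/2.
LHS = arccos(cos(x)) ≈ 1.5708
RHS = x ≈ -1.5708
Since 1.5708 ≠ -1.5708, the equation fails at this point, so it cannot hold for every real x for which both sides are defined.
arccos only returns values in [0, π], so arccos(cos(x)) = x holds only for x in that interval, not for all real x.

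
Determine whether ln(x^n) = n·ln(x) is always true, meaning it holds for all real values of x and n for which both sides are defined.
Yes, this is an identity.

Claim: ln(x^n) = n·ln(x).
Reasoning: The right side requires x > 0. For x > 0, x^n = (e^(ln x))^n = e^(n·ln x), so taking ln of both sides gives ln(x^n) = n·ln(x).
So the two sides agree for all real values of x and n for which both sides are defined.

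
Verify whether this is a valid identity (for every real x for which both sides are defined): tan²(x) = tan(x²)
Claim: tan²(x) = tan(x²).
Test a specific point where both sides are defined: x = 3π/4.
LHS = tan²(x) ≈ 1.0000
RHS = tan(x²) ≈ -0.8977
Since 1.0000 ≠ -0.8977, the equation fails at this point, so it cannot hold for every real x for which both sides are defined.
tan²(x) means (tan x)², squaring the output; tan(x²) squares the input. These are different functions.

Conclusion: No, this is NOT an identity.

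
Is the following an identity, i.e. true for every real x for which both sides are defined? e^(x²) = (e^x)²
Claim: e^(x²) = (e^x)².
Test a specific point where both sides are defined: x = 3.
LHS = e^(x²) ≈ 8103.0839
RHS = (e^x)² ≈ 403.4288
Since 8103.0839 ≠ 403.4288, the equation fails at this point, so it cannot hold for every real x for which both sides are defined.
(e^x)² = e^(2x), and 2x ≠ x² in general.

Conclusion: No, this is NOT an identity.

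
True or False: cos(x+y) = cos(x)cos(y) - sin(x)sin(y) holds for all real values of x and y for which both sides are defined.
True.

Claim: cos(x+y) = cos(x)cos(y) - sin(x)sin(y).
Reasoning: By Euler's formula e^(i(x+y)) = e^(ix)·e^(iy) = (cos x + i·sin x)(cos y + i·sin y). The real part of the left side is cos(x+y); the real part of the product is cos(x)cos(y) - sin(x)sin(y) (since i·i = -1).
So the two sides agree for all real values of x and y for which both sides are defined.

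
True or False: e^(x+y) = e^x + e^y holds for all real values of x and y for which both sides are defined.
Claim: e^(x+y) = e^x + e^y.
Test a specific point where both sides are defined: x = 3, y = -2.
LHS = e^(x+y) ≈ 2.7183
RHS = e^x + e^y ≈ 20.2209
Since 2.7183 ≠ 20.2209, the equation fails at this point, so it cannot hold for all real values of x and y for which both sides are defined.
The correct rule is e^(x+y) = e^x · e^y (a product, not a sum).

Conclusion: False.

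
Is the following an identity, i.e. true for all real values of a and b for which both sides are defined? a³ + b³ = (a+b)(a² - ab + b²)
Yes, this is an identity.

Claim: a³ + b³ = (a+b)(a² - ab + b²).
Reasoning: Expand the right side: (a+b)(a² - ab + b²) = a³ - a²b + ab² + a²b - ab² + b³ = a³ + b³ (the middle terms cancel in pairs).
So the two sides agree for all real values of a and b for which both sides are defined.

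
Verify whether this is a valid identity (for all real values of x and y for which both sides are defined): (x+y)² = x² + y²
Claim: (x+y)² = x² + y².
Test a specific point where both sides are defined: x = -3, y = 1.
LHS = (x+y)² ≈ 4.0000
RHS = x² + y² ≈ 10.0000
Since 4.0000 ≠ 10.0000, the equation fails at this point, so it cannot hold for all real values of x and y for which both sides are defined.
The correct expansion is (x+y)² = x² + 2xy + y²; the cross term 2xy is missing.

Conclusion: No, this is NOT an identity.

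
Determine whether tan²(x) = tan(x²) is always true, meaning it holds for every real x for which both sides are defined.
No, this is NOT an identity.

Claim: tan²(x) = tan(x²).
Test a specific point where both sides are defined: x = π/6.
LHS = tan²(x) ≈ 0.3333
RHS = tan(x²) ≈ 0.2812
Since 0.3333 ≠ 0.2812, the equation fails at this point, so it cannot hold for every real x for which both sides are defined.
tan²(x) means (tan x)², squaring the output; tan(x²) squares the input. These are different functions.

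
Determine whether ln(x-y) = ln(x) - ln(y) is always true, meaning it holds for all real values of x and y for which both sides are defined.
Claim: ln(x-y) = ln(x) - ln(y).
Test a specific point where both sides are defined: x = 3, y = 1/2.
LHS = ln(x-y) ≈ 0.9163
RHS = ln(x) - ln(y) ≈ 1.7918
Since 0.9163 ≠ 1.7918, the equation fails at this point, so it cannot hold for all real values of x and y for which both sides are defined.
ln(x) - ln(y) = ln(x/y), not ln(x-y).

Conclusion: No, this is NOT an identity.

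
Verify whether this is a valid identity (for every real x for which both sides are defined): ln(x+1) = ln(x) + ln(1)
No, this is NOT an identity.

Claim: ln(x+1) = ln(x) + ln(1).
Test a specific point where both sides are defined: x = 4.
LHS = ln(x+1) ≈ 1.6094
RHS = ln(x) + ln(1) ≈ 1.3863
Since 1.6094 ≠ 1.3863, the equation fails at this point, so it cannot hold for every real x for which both sides are defined.
ln(1) = 0, so the right side is just ln(x), which differs from ln(x+1).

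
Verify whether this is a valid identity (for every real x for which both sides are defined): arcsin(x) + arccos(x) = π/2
Yes, this is an identity.

Claim: arcsin(x) + arccos(x) = π/2.
Reasoning: Both sides are defined for -1 ≤ x ≤ 1. Let θ = arcsin(x), so sin θ = x and θ ∈ [-π/2, π/2]. Then cos(π/2 - θ) = sin θ = x and π/2 - θ ∈ [0, π], which is exactly the range of arccos, so arccos(x) = π/2 - θ. Adding: arcsin(x) + arccos(x) = θ + (π/2 - θ) = π/2.
So the two sides agree for every real x for which both sides are defined.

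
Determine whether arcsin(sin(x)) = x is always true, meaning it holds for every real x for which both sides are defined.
Claim: arcsin(sin(x)) = x.
Test a specific point where both sides are defined: x = 3π/4.
LHS = arcsin(sin(x)) ≈ 0.7854
RHS = x ≈ 2.3562
Since 0.7854 ≠ 2.3562, the equation fails at this point, so it cannot hold for every real x for which both sides are defined.
arcsin only returns values in [-π/2, π/2], so arcsin(sin(x)) = x holds only for x in that interval, not for all real x.

Conclusion: No, this is NOT an identity.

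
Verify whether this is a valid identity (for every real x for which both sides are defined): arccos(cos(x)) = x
No, this is NOT an identity.

Claim: arccos(cos(x)) = x.
Test a specific point where both sides are defined: x = -π/6.
LHS = arccos(cos(x)) ≈ 0.5236
RHS = x ≈ -0.5236
Since 0.5236 ≠ -0.5236, the equation fails at this point, so it cannot hold for every real x for which both sides are defined.
arccos only returns values in [0, π], so arccos(cos(x)) = x holds only for x in that interval, not for all real x.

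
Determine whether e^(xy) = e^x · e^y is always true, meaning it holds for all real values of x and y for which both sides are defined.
Claim: e^(xy) = e^x · e^y.
Test a specific point where both sides are defined: x = 1, y = -1.
LHS = e^(xy) ≈ 0.3679
RHS = e^x · e^y ≈ 1.0000
Since 0.3679 ≠ 1.0000, the equation fails at this point, so it cannot hold for all real values of x and y for which both sides are defined.
e^x · e^y = e^(x+y), not e^(xy).

Conclusion: No, this is NOT an identity.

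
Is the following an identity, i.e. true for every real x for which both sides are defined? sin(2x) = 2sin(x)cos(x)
Claim: sin(2x) = 2sin(x)cos(x).
Reasoning: Put y = x in the addition formula sin(x+y) = sin(x)cos(y) + cos(x)sin(y): sin(2x) = sin(x)cos(x) + cos(x)sin(x) = 2sin(x)cos(x).
So the two sides agree for every real x for which both sides are defined.

Conclusion: Yes, this is an identity.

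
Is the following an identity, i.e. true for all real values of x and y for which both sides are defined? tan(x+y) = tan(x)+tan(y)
No, this is NOT an identity.

Claim: tan(x+y) = tan(x)+tan(y).
Test a specific point where both sides are defined: x = 3π/4, y = 2π/3.
LHS = tan(x+y) ≈ 3.7321
RHS = tan(x)+tan(y) ≈ -2.7321
Since 3.7321 ≠ -2.7321, the equation fails at this point, so it cannot hold for all real values of x and y for which both sides are defined.
The correct formula is tan(x+y) = (tan(x) + tan(y))/(1 - tan(x)tan(y)).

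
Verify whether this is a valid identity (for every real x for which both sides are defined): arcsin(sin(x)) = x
Claim: arcsin(sin(x)) = x.
Test a specific point where both sides are defined: x = 3π/4.
LHS = arcsin(sin(x)) ≈ 0.7854
RHS = x ≈ 2.3562
Since 0.7854 ≠ 2.3562, the equation fails at this point, so it cannot hold for every real x for which both sides are defined.
arcsin only returns values in [-π/2, π/2], so arcsin(sin(x)) = x holds only for x in that interval, not for all real x.

Conclusion: No, this is NOT an identity.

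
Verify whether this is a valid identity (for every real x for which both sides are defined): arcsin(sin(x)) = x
Claim: arcsin(sin(x)) = x.
Test a specific point where both sides are defined: x = π.
LHS = arcsin(sin(x)) ≈ 0.0000
RHS = x ≈ 3.1416
Since 0.0000 ≠ 3.1416, the equation fails at this point, so it cannot hold for every real x for which both sides are defined.
arcsin only returns values in [-π/2, π/2], so arcsin(sin(x)) = x holds only for x in that interval, not for all real x.

Conclusion: No, this is NOT an identity.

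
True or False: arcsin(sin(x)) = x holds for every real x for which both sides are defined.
False.

Claim: arcsin(sin(x)) = x.
Test a specific point where both sides are defined: x = 3π/4.
LHS = arcsin(sin(x)) ≈ 0.7854
RHS = x ≈ 2.3562
Since 0.7854 ≠ 2.3562, the equation fails at this point, so it cannot hold for every real x for which both sides are defined.
arcsin only returns values in [-π/2, π/2], so arcsin(sin(x)) = x holds only for x in that interval, not for all real x.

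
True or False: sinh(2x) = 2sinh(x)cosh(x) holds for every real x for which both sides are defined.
Claim: sinh(2x) = 2sinh(x)cosh(x).
Reasoning: 2sinh(x)cosh(x) = 2 · (e^x - e^-x)/2 · (e^x + e^-x)/2 = (e^(2x) - e^(-2x))/2 = sinh(2x).
So the two sides agree for every real x for which both sides are defined.

Conclusion: True.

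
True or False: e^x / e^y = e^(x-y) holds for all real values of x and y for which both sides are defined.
True.

Claim: e^x / e^y = e^(x-y).
Reasoning: 1/e^y = e^(-y), so e^x / e^y = e^x · e^(-y) = e^(x + (-y)) = e^(x-y) by the product rule for exponents.
So the two sides agree for all real values of x and y for which both sides are defined.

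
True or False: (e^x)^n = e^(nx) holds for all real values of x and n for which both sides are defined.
Claim: (e^x)^n = e^(nx).
Reasoning: e^x is a positive real number, and for a positive base B and real exponent n, B^n = e^(n·ln B). With B = e^x, ln B = x, so (e^x)^n = e^(n·x).
So the two sides agree for all real values of x and n for which both sides are defined.

Conclusion: True.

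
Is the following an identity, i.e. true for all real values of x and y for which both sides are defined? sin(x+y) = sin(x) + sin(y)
Claim: sin(x+y) = sin(x) + sin(y).
Test a specific point where both sides are defined: x = 2π/3, y = 3π/4.
LHS = sin(x+y) ≈ -0.9659
RHS = sin(x) + sin(y) ≈ 1.5731
Since -0.9659 ≠ 1.5731, the equation fails at this point, so it cannot hold for all real values of x and y for which both sides are defined.
The correct expansion is sin(x+y) = sin(x)cos(y) + cos(x)sin(y); sine is not additive.

Conclusion: No, this is NOT an identity.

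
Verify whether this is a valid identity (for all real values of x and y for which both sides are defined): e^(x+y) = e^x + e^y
Claim: e^(x+y) = e^x + e^y.
Test a specific point where both sides are defined: x = 4, y = 4.
LHS = e^(x+y) ≈ 2980.9580
RHS = e^x + e^y ≈ 109.1963
Since 2980.9580 ≠ 109.1963, the equation fails at this point, so it cannot hold for all real values of x and y for which both sides are defined.
The correct rule is e^(x+y) = e^x · e^y (a product, not a sum).

Conclusion: No, this is NOT an identity.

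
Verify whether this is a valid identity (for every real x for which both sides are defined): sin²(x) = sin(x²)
Claim: sin²(x) = sin(x²).
Test a specific point where both sides are defined: x = -π/6.
LHS = sin²(x) ≈ 0.2500
RHS = sin(x²) ≈ 0.2707
Since 0.2500 ≠ 0.2707, the equation fails at this point, so it cannot hold for every real x for which both sides are defined.
sin²(x) means (sin x)², squaring the output; sin(x²) squares the input. These are different functions.

Conclusion: No, this is NOT an identity.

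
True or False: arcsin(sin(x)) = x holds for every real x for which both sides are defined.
False.

Claim: arcsin(sin(x)) = x.
Test a specific point where both sides are defined: x = 3π/4.
LHS = arcsin(sin(x)) ≈ 0.7854
RHS = x ≈ 2.3562
Since 0.7854 ≠ 2.3562, the equation fails at this point, so it cannot hold for every real x for which both sides are defined.
arcsin only returns values in [-π/2, π/2], so arcsin(sin(x)) = x holds only for x in that interval, not for all real x.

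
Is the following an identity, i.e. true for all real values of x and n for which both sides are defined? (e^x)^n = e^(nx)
Yes, this is an identity.

Claim: (e^x)^n = e^(nx).
Reasoning: e^x is a positive real number, and for a positive base B and real exponent n, B^n = e^(n·ln B). With B = e^x, ln B = x, so (e^x)^n = e^(n·x).
So the two sides agree for all real values of x and n for which both sides are defined.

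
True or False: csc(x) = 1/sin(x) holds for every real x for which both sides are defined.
True.

Claim: csc(x) = 1/sin(x).
Reasoning: csc(x) is by definition the reciprocal of sin(x), wherever sin(x) ≠ 0.
So the two sides agree for every real x for which both sides are defined.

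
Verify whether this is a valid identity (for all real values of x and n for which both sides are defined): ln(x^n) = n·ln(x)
Yes, this is an identity.

Claim: ln(x^n) = n·ln(x).
Reasoning: The right side requires x > 0. For x > 0, x^n = (e^(ln x))^n = e^(n·ln x), so taking ln of both sides gives ln(x^n) = n·ln(x).
So the two sides agree for all real values of x and n for which both sides are defined.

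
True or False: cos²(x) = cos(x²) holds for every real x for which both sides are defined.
Claim: cos²(x) = cos(x²).
Test a specific point where both sides are defined: x = π/2.
LHS = cos²(x) ≈ 0.0000
RHS = cos(x²) ≈ -0.7812
Since 0.0000 ≠ -0.7812, the equation fails at this point, so it cannot hold for every real x for which both sides are defined.
cos²(x) means (cos x)², squaring the output; cos(x²) squares the input. These are different functions.

Conclusion: False.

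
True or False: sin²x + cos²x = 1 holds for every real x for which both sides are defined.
Claim: sin²x + cos²x = 1.
Reasoning: The point (cos x, sin x) lies on the unit circle X² + Y² = 1, so cos²x + sin²x = 1 for every real x.
So the two sides agree for every real x for which both sides are defined.

Conclusion: True.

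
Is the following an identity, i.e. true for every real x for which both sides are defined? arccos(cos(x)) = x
No, this is NOT an identity.

Claim: arccos(cos(x)) = x.
Test a specific point where both sides are defined: x = -π/3.
LHS = arccos(cos(x)) ≈ 1.0472
RHS = x ≈ -1.0472
Since 1.0472 ≠ -1.0472, the equation fails at this point, so it cannot hold for every real x for which both sides are defined.
arccos only returns values in [0, π], so arccos(cos(x)) = x holds only for x in that interval, not for all real x.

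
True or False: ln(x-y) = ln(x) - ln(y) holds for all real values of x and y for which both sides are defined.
False.

Claim: ln(x-y) = ln(x) - ln(y).
Test a specific point where both sides are defined: x = 5, y = 2.
LHS = ln(x-y) ≈ 1.0986
RHS = ln(x) - ln(y) ≈ 0.9163
Since 1.0986 ≠ 0.9163, the equation fails at this point, so it cannot hold for all real values of x and y for which both sides are defined.
ln(x) - ln(y) = ln(x/y), not ln(x-y).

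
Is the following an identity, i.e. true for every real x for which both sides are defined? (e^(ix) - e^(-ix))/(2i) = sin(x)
Claim: (e^(ix) - e^(-ix))/(2i) = sin(x).
Reasoning: By Euler's formula e^(ix) = cos(x) + i·sin(x) and e^(-ix) = cos(x) - i·sin(x). Subtracting cancels the cosine terms: e^(ix) - e^(-ix) = 2i·sin(x); divide by 2i.
So the two sides agree for every real x for which both sides are defined.

Conclusion: Yes, this is an identity.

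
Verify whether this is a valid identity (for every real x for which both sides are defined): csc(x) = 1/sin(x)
Claim: csc(x) = 1/sin(x).
Reasoning: csc(x) is by definition the reciprocal of sin(x), wherever sin(x) ≠ 0.
So the two sides agree for every real x for which both sides are defined.

Conclusion: Yes, this is an identity.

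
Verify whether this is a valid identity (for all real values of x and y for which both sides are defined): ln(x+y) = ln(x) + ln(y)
No, this is NOT an identity.

Claim: ln(x+y) = ln(x) + ln(y).
Test a specific point where both sides are defined: x = 3/2, y = 4.
LHS = ln(x+y) ≈ 1.7047
RHS = ln(x) + ln(y) ≈ 1.7918
Since 1.7047 ≠ 1.7918, the equation fails at this point, so it cannot hold for all real values of x and y for which both sides are defined.
ln(x) + ln(y) = ln(xy), not ln(x+y).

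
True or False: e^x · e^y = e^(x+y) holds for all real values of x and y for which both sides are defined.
True.

Claim: e^x · e^y = e^(x+y).
Reasoning: This is the law of exponents for a common base: multiplying powers adds exponents. E.g. from the series, (Σ x^j/j!)(Σ y^k/k!) = Σ_m (Σ_{j+k=m} x^j y^k/(j!k!)) = Σ_m (x+y)^m/m! by the binomial theorem.
So the two sides agree for all real values of x and y for which both sides are defined.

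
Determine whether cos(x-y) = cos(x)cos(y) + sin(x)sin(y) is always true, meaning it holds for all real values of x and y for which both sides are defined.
Claim: cos(x-y) = cos(x)cos(y) + sin(x)sin(y).
Reasoning: Replace y by -y in cos(x+y) = cos(x)cos(y) - sin(x)sin(y) and use cos(-y) = cos(y), sin(-y) = -sin(y): cos(x-y) = cos(x)cos(y) + sin(x)sin(y).
So the two sides agree for all real values of x and y for which both sides are defined.

Conclusion: Yes, this is an identity.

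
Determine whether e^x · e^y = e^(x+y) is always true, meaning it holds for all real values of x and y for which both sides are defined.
Yes, this is an identity.

Claim: e^x · e^y = e^(x+y).
Reasoning: This is the law of exponents for a common base: multiplying powers adds exponents. E.g. from the series, (Σ x^j/j!)(Σ y^k/k!) = Σ_m (Σ_{j+k=m} x^j y^k/(j!k!)) = Σ_m (x+y)^m/m! by the binomial theorem.
So the two sides agree for all real values of x and y for which both sides are defined.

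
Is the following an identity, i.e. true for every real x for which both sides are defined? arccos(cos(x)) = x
No, this is NOT an identity.

Claim: arccos(cos(x)) = x.
Test a specific point where both sides are defined: x = -π/6.
LHS = arccos(cos(x)) ≈ 0.5236
RHS = x ≈ -0.5236
Since 0.5236 ≠ -0.5236, the equation fails at this point, so it cannot hold for every real x for which both sides are defined.
arccos only returns values in [0, π], so arccos(cos(x)) = x holds only for x in that interval, not for all real x.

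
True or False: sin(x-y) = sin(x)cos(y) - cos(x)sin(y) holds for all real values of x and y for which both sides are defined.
True.

Claim: sin(x-y) = sin(x)cos(y) - cos(x)sin(y).
Reasoning: Replace y by -y in sin(x+y) = sin(x)cos(y) + cos(x)sin(y) and use cos(-y) = cos(y), sin(-y) = -sin(y): sin(x-y) = sin(x)cos(y) - cos(x)sin(y).
So the two sides agree for all real values of x and y for which both sides are defined.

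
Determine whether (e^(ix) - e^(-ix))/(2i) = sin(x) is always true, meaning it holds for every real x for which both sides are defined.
Claim: (e^(ix) - e^(-ix))/(2i) = sin(x).
Reasoning: By Euler's formula e^(ix) = cos(x) + i·sin(x) and e^(-ix) = cos(x) - i·sin(x). Subtracting cancels the cosine terms: e^(ix) - e^(-ix) = 2i·sin(x); divide by 2i.
So the two sides agree for every real x for which both sides are defined.

Conclusion: Yes, this is an identity.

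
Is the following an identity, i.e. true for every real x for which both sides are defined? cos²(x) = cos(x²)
Claim: cos²(x) = cos(x²).
Test a specific point where both sides are defined: x = π/2.
LHS = cos²(x) ≈ 0.0000
RHS = cos(x²) ≈ -0.7812
Since 0.0000 ≠ -0.7812, the equation fails at this point, so it cannot hold for every real x for which both sides are defined.
cos²(x) means (cos x)², squaring the output; cos(x²) squares the input. These are different functions.

Conclusion: No, this is NOT an identity.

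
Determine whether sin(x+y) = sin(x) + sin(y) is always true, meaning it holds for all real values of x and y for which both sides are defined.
No, this is NOT an identity.

Claim: sin(x+y) = sin(x) + sin(y).
Test a specific point where both sides are defined: x = π/6, y = π.
LHS = sin(x+y) ≈ -0.5000
RHS = sin(x) + sin(y) ≈ 0.5000
Since -0.5000 ≠ 0.5000, the equation fails at this point, so it cannot hold for all real values of x and y for which both sides are defined.
The correct expansion is sin(x+y) = sin(x)cos(y) + cos(x)sin(y); sine is not additive.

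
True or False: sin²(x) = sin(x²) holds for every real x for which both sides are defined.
Claim: sin²(x) = sin(x²).
Test a specific point where both sides are defined: x = π/2.
LHS = sin²(x) ≈ 1.0000
RHS = sin(x²) ≈ 0.6243
Since 1.0000 ≠ 0.6243, the equation fails at this point, so it cannot hold for every real x for which both sides are defined.
sin²(x) means (sin x)², squaring the output; sin(x²) squares the input. These are different functions.

Conclusion: False.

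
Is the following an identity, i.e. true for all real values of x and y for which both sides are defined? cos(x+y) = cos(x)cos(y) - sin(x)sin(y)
Claim: cos(x+y) = cos(x)cos(y) - sin(x)sin(y).
Reasoning: By Euler's formula e^(i(x+y)) = e^(ix)·e^(iy) = (cos x + i·sin x)(cos y + i·sin y). The real part of the left side is cos(x+y); the real part of the product is cos(x)cos(y) - sin(x)sin(y) (since i·i = -1).
So the two sides agree for all real values of x and y for which both sides are defined.

Conclusion: Yes, this is an identity.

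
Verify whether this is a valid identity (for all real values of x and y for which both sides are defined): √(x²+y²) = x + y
No, this is NOT an identity.

Claim: √(x²+y²) = x + y.
Test a specific point where both sides are defined: x = -1, y = 5.
LHS = √(x²+y²) ≈ 5.0990
RHS = x + y ≈ 4.0000
Since 5.0990 ≠ 4.0000, the equation fails at this point, so it cannot hold for all real values of x and y for which both sides are defined.
(x+y)² = x² + 2xy + y², not x² + y², so the square root does not split this way.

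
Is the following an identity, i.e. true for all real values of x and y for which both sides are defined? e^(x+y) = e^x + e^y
No, this is NOT an identity.

Claim: e^(x+y) = e^x + e^y.
Test a specific point where both sides are defined: x = 5, y = -2.
LHS = e^(x+y) ≈ 20.0855
RHS = e^x + e^y ≈ 148.5485
Since 20.0855 ≠ 148.5485, the equation fails at this point, so it cannot hold for all real values of x and y for which both sides are defined.
The correct rule is e^(x+y) = e^x · e^y (a product, not a sum).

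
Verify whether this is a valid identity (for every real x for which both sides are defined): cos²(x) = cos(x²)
Claim: cos²(x) = cos(x²).
Test a specific point where both sides are defined: x = -π/2.
LHS = cos²(x) ≈ 0.0000
RHS = cos(x²) ≈ -0.7812
Since 0.0000 ≠ -0.7812, the equation fails at this point, so it cannot hold for every real x for which both sides are defined.
cos²(x) means (cos x)², squaring the output; cos(x²) squares the input. These are different functions.

Conclusion: No, this is NOT an identity.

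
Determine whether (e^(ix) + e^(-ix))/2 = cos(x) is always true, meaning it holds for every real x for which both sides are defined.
Yes, this is an identity.

Claim: (e^(ix) + e^(-ix))/2 = cos(x).
Reasoning: By Euler's formula e^(ix) = cos(x) + i·sin(x) and e^(-ix) = cos(x) - i·sin(x). Adding cancels the sine terms: e^(ix) + e^(-ix) = 2cos(x); divide by 2.
So the two sides agree for every real x for which both sides are defined.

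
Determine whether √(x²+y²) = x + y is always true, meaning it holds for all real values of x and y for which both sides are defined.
Claim: √(x²+y²) = x + y.
Test a specific point where both sides are defined: x = 1, y = 5.
LHS = √(x²+y²) ≈ 5.0990
RHS = x + y ≈ 6.0000
Since 5.0990 ≠ 6.0000, the equation fails at this point, so it cannot hold for all real values of x and y for which both sides are defined.
(x+y)² = x² + 2xy + y², not x² + y², so the square root does not split this way.

Conclusion: No, this is NOT an identity.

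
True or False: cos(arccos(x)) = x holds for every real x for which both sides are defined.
Claim: cos(arccos(x)) = x.
Reasoning: For -1 ≤ x ≤ 1 (where arccos is defined), arccos(x) is by definition an angle whose cosine equals x. Taking the cosine of that angle returns x. (Note the other order, arccos(cos x) = x, is NOT an identity.)
So the two sides agree for every real x for which both sides are defined.

Conclusion: True.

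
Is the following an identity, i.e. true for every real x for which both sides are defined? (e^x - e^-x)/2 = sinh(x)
Claim: (e^x - e^-x)/2 = sinh(x).
Reasoning: This is exactly the definition of the hyperbolic sine: sinh(x) := (e^x - e^-x)/2.
So the two sides agree for every real x for which both sides are defined.

Conclusion: Yes, this is an identity.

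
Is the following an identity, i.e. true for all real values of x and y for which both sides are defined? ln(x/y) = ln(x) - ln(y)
Claim: ln(x/y) = ln(x) - ln(y).
Reasoning: Both sides are simultaneously defined only when x, y > 0. Write x = e^p, y = e^q. Then x/y = e^(p-q), so ln(x/y) = p - q = ln(x) - ln(y).
So the two sides agree for all real values of x and y for which both sides are defined.

Conclusion: Yes, this is an identity.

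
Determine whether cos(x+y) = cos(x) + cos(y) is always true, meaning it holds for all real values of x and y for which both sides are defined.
Claim: cos(x+y) = cos(x) + cos(y).
Test a specific point where both sides are defined: x = -π/6, y = π/3.
LHS = cos(x+y) ≈ 0.8660
RHS = cos(x) + cos(y) ≈ 1.3660
Since 0.8660 ≠ 1.3660, the equation fails at this point, so it cannot hold for all real values of x and y for which both sides are defined.
The correct expansion is cos(x+y) = cos(x)cos(y) - sin(x)sin(y); cosine is not additive.

Conclusion: No, this is NOT an identity.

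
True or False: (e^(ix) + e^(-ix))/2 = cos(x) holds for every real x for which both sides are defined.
True.

Claim: (e^(ix) + e^(-ix))/2 = cos(x).
Reasoning: By Euler's formula e^(ix) = cos(x) + i·sin(x) and e^(-ix) = cos(x) - i·sin(x). Adding cancels the sine terms: e^(ix) + e^(-ix) = 2cos(x); divide by 2.
So the two sides agree for every real x for which both sides are defined.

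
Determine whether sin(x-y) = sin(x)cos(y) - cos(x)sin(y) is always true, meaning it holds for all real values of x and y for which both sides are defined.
Yes, this is an identity.

Claim: sin(x-y) = sin(x)cos(y) - cos(x)sin(y).
Reasoning: Replace y by -y in sin(x+y) = sin(x)cos(y) + cos(x)sin(y) and use cos(-y) = cos(y), sin(-y) = -sin(y): sin(x-y) = sin(x)cos(y) - cos(x)sin(y).
So the two sides agree for all real values of x and y for which both sides are defined.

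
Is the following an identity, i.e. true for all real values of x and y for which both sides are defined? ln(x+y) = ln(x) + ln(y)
Claim: ln(x+y) = ln(x) + ln(y).
Test a specific point where both sides are defined: x = 3/2, y = 1/2.
LHS = ln(x+y) ≈ 0.6931
RHS = ln(x) + ln(y) ≈ -0.2877
Since 0.6931 ≠ -0.2877, the equation fails at this point, so it cannot hold for all real values of x and y for which both sides are defined.
ln(x) + ln(y) = ln(xy), not ln(x+y).

Conclusion: No, this is NOT an identity.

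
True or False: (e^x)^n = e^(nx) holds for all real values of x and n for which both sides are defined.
Claim: (e^x)^n = e^(nx).
Reasoning: e^x is a positive real number, and for a positive base B and real exponent n, B^n = e^(n·ln B). With B = e^x, ln B = x, so (e^x)^n = e^(n·x).
So the two sides agree for all real values of x and n for which both sides are defined.

Conclusion: True.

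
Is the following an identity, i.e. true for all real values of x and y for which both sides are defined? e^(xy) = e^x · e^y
Claim: e^(xy) = e^x · e^y.
Test a specific point where both sides are defined: x = 3, y = 2.
LHS = e^(xy) ≈ 403.4288
RHS = e^x · e^y ≈ 148.4132
Since 403.4288 ≠ 148.4132, the equation fails at this point, so it cannot hold for all real values of x and y for which both sides are defined.
e^x · e^y = e^(x+y), not e^(xy).

Conclusion: No, this is NOT an identity.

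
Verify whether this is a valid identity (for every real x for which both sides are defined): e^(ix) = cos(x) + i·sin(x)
Claim: e^(ix) = cos(x) + i·sin(x).
Reasoning: Euler's formula. Expand e^(ix) = Σ (ix)^k / k!. Since i² = -1, the even-k terms are Σ (-1)^m x^(2m)/(2m)! = cos(x) and the odd-k terms are i · Σ (-1)^m x^(2m+1)/(2m+1)! = i·sin(x).
So the two sides agree for every real x for which both sides are defined.

Conclusion: Yes, this is an identity.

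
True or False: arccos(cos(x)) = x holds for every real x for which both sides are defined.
False.

Claim: arccos(cos(x)) = x.
Test a specific point where both sides are defined: x = -π/3.
LHS = arccos(cos(x)) ≈ 1.0472
RHS = x ≈ -1.0472
Since 1.0472 ≠ -1.0472, the equation fails at this point, so it cannot hold for every real x for which both sides are defined.
arccos only returns values in [0, π], so arccos(cos(x)) = x holds only for x in that interval, not for all real x.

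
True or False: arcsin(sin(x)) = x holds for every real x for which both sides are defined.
Claim: arcsin(sin(x)) = x.
Test a specific point where both sides are defined: x = 2π/3.
LHS = arcsin(sin(x)) ≈ 1.0472
RHS = x ≈ 2.0944
Since 1.0472 ≠ 2.0944, the equation fails at this point, so it cannot hold for every real x for which both sides are defined.
arcsin only returns values in [-π/2, π/2], so arcsin(sin(x)) = x holds only for x in that interval, not for all real x.

Conclusion: False.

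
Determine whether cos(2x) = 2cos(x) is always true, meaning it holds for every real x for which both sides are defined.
No, this is NOT an identity.

Claim: cos(2x) = 2cos(x).
Test a specific point where both sides are defined: x = 2π/3.
LHS = cos(2x) ≈ -0.5000
RHS = 2cos(x) ≈ -1.0000
Since -0.5000 ≠ -1.0000, the equation fails at this point, so it cannot hold for every real x for which both sides are defined.
The correct double-angle formula is cos(2x) = cos²x - sin²x.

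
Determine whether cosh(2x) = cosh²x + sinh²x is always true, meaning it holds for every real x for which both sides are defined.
Claim: cosh(2x) = cosh²x + sinh²x.
Reasoning: cosh²x = (e^(2x) + 2 + e^(-2x))/4 and sinh²x = (e^(2x) - 2 + e^(-2x))/4. Adding gives (2e^(2x) + 2e^(-2x))/4 = (e^(2x) + e^(-2x))/2 = cosh(2x).
So the two sides agree for every real x for which both sides are defined.

Conclusion: Yes, this is an identity.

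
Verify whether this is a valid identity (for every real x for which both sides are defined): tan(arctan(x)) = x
Yes, this is an identity.

Claim: tan(arctan(x)) = x.
Reasoning: For every real x, arctan(x) is by definition the angle in (-π/2, π/2) whose tangent equals x. Taking the tangent of that angle returns x.
So the two sides agree for every real x for which both sides are defined.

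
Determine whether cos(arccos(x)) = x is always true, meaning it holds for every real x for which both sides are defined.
Claim: cos(arccos(x)) = x.
Reasoning: For -1 ≤ x ≤ 1 (where arccos is defined), arccos(x) is by definition an angle whose cosine equals x. Taking the cosine of that angle returns x. (Note the other order, arccos(cos x) = x, is NOT an identity.)
So the two sides agree for every real x for which both sides are defined.

Conclusion: Yes, this is an identity.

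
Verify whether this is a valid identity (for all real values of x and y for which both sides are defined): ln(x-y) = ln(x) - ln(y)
No, this is NOT an identity.

Claim: ln(x-y) = ln(x) - ln(y).
Test a specific point where both sides are defined: x = 2, y = 3/2.
LHS = ln(x-y) ≈ -0.6931
RHS = ln(x) - ln(y) ≈ 0.2877
Since -0.6931 ≠ 0.2877, the equation fails at this point, so it cannot hold for all real values of x and y for which both sides are defined.
ln(x) - ln(y) = ln(x/y), not ln(x-y).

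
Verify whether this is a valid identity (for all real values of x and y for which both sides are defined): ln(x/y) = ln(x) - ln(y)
Yes, this is an identity.

Claim: ln(x/y) = ln(x) - ln(y).
Reasoning: Both sides are simultaneously defined only when x, y > 0. Write x = e^p, y = e^q. Then x/y = e^(p-q), so ln(x/y) = p - q = ln(x) - ln(y).
So the two sides agree for all real values of x and y for which both sides are defined.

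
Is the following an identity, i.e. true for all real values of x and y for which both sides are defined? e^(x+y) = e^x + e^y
Claim: e^(x+y) = e^x + e^y.
Test a specific point where both sides are defined: x = 2, y = -3.
LHS = e^(x+y) ≈ 0.3679
RHS = e^x + e^y ≈ 7.4388
Since 0.3679 ≠ 7.4388, the equation fails at this point, so it cannot hold for all real values of x and y for which both sides are defined.
The correct rule is e^(x+y) = e^x · e^y (a product, not a sum).

Conclusion: No, this is NOT an identity.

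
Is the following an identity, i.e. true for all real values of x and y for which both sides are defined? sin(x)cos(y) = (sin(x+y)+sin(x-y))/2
Yes, this is an identity.

Claim: sin(x)cos(y) = (sin(x+y)+sin(x-y))/2.
Reasoning: sin(x+y) = sin(x)cos(y) + cos(x)sin(y) and sin(x-y) = sin(x)cos(y) - cos(x)sin(y). Adding, sin(x+y) + sin(x-y) = 2sin(x)cos(y); divide by 2.
So the two sides agree for all real values of x and y for which both sides are defined.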